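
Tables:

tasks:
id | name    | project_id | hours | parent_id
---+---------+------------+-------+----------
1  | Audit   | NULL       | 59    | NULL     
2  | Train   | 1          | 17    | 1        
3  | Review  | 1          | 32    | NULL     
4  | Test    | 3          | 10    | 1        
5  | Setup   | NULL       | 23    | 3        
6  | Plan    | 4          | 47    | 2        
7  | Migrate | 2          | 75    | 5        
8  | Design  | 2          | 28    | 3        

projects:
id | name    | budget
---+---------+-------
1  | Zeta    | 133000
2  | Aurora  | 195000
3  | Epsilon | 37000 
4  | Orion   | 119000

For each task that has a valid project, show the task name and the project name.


INNER JOIN keeps only tasks rows whose project_id matches an id in projects. Walk through each task:
  - task 1 (Audit): project_id=NULL, no match -> dropped
  - task 2 (Train): project_id=1 -> matches Zeta
  - task 3 (Review): project_id=1 -> matches Zeta
  - task 4 (Test): project_id=3 -> matches Epsilon
  - task 5 (Setup): project_id=NULL, no match -> dropped
  - task 6 (Plan): project_id=4 -> matches Orion
  - task 7 (Migrate): project_id=2 -> matches Aurora
  - task 8 (Design): project_id=2 -> matches Aurora
So 2 of 8 rows are dropped.

SQL:
SELECT a.name, b.name AS project
FROM tasks a
INNER JOIN projects b ON a.project_id = b.id

Result:
name    | project
--------+--------
Train   | Zeta   
Review  | Zeta   
Test    | Epsilon
Plan    | Orion  
Migrate | Aurora 
Design  | Aurora 


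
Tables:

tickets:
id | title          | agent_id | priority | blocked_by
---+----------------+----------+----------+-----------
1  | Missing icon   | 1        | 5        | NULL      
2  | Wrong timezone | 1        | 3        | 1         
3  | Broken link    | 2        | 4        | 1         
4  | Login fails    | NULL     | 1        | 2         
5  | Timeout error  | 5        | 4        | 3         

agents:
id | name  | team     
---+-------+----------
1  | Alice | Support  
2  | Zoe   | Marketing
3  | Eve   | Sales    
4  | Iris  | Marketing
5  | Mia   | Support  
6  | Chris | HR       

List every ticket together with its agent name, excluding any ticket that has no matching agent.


INNER JOIN keeps only tickets rows whose agent_id matches an id in agents. Walk through each ticket:
  - ticket 1 (Missing icon): agent_id=1 -> matches Alice
  - ticket 2 (Wrong timezone): agent_id=1 -> matches Alice
  - ticket 3 (Broken link): agent_id=2 -> matches Zoe
  - ticket 4 (Login fails): agent_id=NULL, no match -> dropped
  - ticket 5 (Timeout error): agent_id=5 -> matches Mia
So 1 of 5 rows is dropped.

SQL:
SELECT a.title, b.name AS agent
FROM tickets a
INNER JOIN agents b ON a.agent_id = b.id

Result:
title          | agent
---------------+------
Missing icon   | Alice
Wrong timezone | Alice
Broken link    | Zoe  
Timeout error  | Mia  


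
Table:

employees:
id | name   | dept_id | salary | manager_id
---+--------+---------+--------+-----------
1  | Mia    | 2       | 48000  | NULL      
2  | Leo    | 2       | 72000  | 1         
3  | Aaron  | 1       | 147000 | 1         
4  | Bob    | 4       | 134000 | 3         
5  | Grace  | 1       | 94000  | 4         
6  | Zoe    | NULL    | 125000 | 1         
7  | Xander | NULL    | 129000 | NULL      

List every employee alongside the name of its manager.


This is a self-join: employees is joined to a second copy of itself, matching each row's manager_id to another row's id. Use LEFT JOIN so rows with manager_id=NULL are kept.
  - employee 1 (Mia): manager_id=NULL -> NULL
  - employee 2 (Leo): manager_id=1 -> Mia
  - employee 3 (Aaron): manager_id=1 -> Mia
  - employee 4 (Bob): manager_id=3 -> Aaron
  - employee 5 (Grace): manager_id=4 -> Bob
  - employee 6 (Zoe): manager_id=1 -> Mia
  - employee 7 (Xander): manager_id=NULL -> NULL

SQL:
SELECT a.name AS item, b.name AS manager
FROM employees a
LEFT JOIN employees b ON a.manager_id = b.id

Result:
item   | manager
-------+--------
Mia    | NULL   
Leo    | Mia    
Aaron  | Mia    
Bob    | Aaron  
Grace  | Bob    
Zoe    | Mia    
Xander | NULL   


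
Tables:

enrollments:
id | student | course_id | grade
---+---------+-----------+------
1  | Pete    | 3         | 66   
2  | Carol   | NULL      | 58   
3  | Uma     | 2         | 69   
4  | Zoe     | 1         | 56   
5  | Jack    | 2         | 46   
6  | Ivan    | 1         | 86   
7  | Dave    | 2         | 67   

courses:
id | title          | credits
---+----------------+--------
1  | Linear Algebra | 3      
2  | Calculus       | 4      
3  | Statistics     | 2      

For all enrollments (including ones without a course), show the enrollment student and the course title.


LEFT JOIN keeps every row from enrollments (the left table); where course_id has no match in courses, the course columns become NULL. Walk through each enrollment:
  - enrollment 1 (Pete): course_id=3 -> matches Statistics
  - enrollment 2 (Carol): course_id=NULL, no match -> kept with NULL
  - enrollment 3 (Uma): course_id=2 -> matches Calculus
  - enrollment 4 (Zoe): course_id=1 -> matches Linear Algebra
  - enrollment 5 (Jack): course_id=2 -> matches Calculus
  - enrollment 6 (Ivan): course_id=1 -> matches Linear Algebra
  - enrollment 7 (Dave): course_id=2 -> matches Calculus
All 7 rows appear; 1 has NULL course.

SQL:
SELECT a.student, b.title AS course
FROM enrollments a
LEFT JOIN courses b ON a.course_id = b.id

Result:
student | course        
--------+---------------
Pete    | Statistics    
Carol   | NULL          
Uma     | Calculus      
Zoe     | Linear Algebra
Jack    | Calculus      
Ivan    | Linear Algebra
Dave    | Calculus      


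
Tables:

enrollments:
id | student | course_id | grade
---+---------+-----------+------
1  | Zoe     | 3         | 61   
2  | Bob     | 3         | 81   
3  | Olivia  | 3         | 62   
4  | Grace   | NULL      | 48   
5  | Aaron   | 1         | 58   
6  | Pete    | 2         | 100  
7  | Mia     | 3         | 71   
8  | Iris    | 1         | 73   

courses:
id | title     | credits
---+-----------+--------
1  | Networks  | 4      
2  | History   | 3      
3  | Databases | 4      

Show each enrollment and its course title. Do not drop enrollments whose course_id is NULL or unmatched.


LEFT JOIN keeps every row from enrollments (the left table); where course_id has no match in courses, the course columns become NULL. Walk through each enrollment:
  - enrollment 1 (Zoe): course_id=3 -> matches Databases
  - enrollment 2 (Bob): course_id=3 -> matches Databases
  - enrollment 3 (Olivia): course_id=3 -> matches Databases
  - enrollment 4 (Grace): course_id=NULL, no match -> kept with NULL
  - enrollment 5 (Aaron): course_id=1 -> matches Networks
  - enrollment 6 (Pete): course_id=2 -> matches History
  - enrollment 7 (Mia): course_id=3 -> matches Databases
  - enrollment 8 (Iris): course_id=1 -> matches Networks
All 8 rows appear; 1 has NULL course.

SQL:
SELECT a.student, b.title AS course
FROM enrollments a
LEFT JOIN courses b ON a.course_id = b.id

Result:
student | course   
--------+----------
Zoe     | Databases
Bob     | Databases
Olivia  | Databases
Grace   | NULL     
Aaron   | Networks 
Pete    | History  
Mia     | Databases
Iris    | Networks 


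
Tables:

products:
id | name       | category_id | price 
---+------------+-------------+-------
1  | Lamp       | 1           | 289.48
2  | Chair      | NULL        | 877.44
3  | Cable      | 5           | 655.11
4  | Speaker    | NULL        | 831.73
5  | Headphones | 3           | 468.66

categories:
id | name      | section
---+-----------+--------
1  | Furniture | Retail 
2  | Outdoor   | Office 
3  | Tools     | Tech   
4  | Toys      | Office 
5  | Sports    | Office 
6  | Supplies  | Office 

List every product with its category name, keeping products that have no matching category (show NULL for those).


LEFT JOIN keeps every row from products (the left table); where category_id has no match in categories, the category columns become NULL. Walk through each product:
  - product 1 (Lamp): category_id=1 -> matches Furniture
  - product 2 (Chair): category_id=NULL, no match -> kept with NULL
  - product 3 (Cable): category_id=5 -> matches Sports
  - product 4 (Speaker): category_id=NULL, no match -> kept with NULL
  - product 5 (Headphones): category_id=3 -> matches Tools
All 5 rows appear; 2 have NULL category.

SQL:
SELECT a.name, b.name AS category
FROM products a
LEFT JOIN categories b ON a.category_id = b.id

Result:
name       | category 
-----------+----------
Lamp       | Furniture
Chair      | NULL     
Cable      | Sports   
Speaker    | NULL     
Headphones | Tools    


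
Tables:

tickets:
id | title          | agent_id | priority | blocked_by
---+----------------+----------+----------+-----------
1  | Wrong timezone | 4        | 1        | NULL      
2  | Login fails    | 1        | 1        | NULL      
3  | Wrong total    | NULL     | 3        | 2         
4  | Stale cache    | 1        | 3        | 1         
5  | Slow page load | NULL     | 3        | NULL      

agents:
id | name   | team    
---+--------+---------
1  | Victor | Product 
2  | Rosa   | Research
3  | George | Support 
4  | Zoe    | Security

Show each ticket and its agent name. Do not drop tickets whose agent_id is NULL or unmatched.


LEFT JOIN keeps every row from tickets (the left table); where agent_id has no match in agents, the agent columns become NULL. Walk through each ticket:
  - ticket 1 (Wrong timezone): agent_id=4 -> matches Zoe
  - ticket 2 (Login fails): agent_id=1 -> matches Victor
  - ticket 3 (Wrong total): agent_id=NULL, no match -> kept with NULL
  - ticket 4 (Stale cache): agent_id=1 -> matches Victor
  - ticket 5 (Slow page load): agent_id=NULL, no match -> kept with NULL
All 5 rows appear; 2 have NULL agent.

SQL:
SELECT a.title, b.name AS agent
FROM tickets a
LEFT JOIN agents b ON a.agent_id = b.id

Result:
title          | agent 
---------------+-------
Wrong timezone | Zoe   
Login fails    | Victor
Wrong total    | NULL  
Stale cache    | Victor
Slow page load | NULL  


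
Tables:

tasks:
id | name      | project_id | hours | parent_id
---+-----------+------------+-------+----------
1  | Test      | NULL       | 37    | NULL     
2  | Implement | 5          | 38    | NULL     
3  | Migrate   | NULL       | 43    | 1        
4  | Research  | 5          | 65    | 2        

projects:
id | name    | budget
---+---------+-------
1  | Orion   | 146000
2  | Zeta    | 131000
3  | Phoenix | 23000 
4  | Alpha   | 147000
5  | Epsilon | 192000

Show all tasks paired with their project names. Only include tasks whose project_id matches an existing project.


INNER JOIN keeps only tasks rows whose project_id matches an id in projects. Walk through each task:
  - task 1 (Test): project_id=NULL, no match -> dropped
  - task 2 (Implement): project_id=5 -> matches Epsilon
  - task 3 (Migrate): project_id=NULL, no match -> dropped
  - task 4 (Research): project_id=5 -> matches Epsilon
So 2 of 4 rows are dropped.

SQL:
SELECT a.name, b.name AS project
FROM tasks a
INNER JOIN projects b ON a.project_id = b.id

Result:
name      | project
----------+--------
Implement | Epsilon
Research  | Epsilon


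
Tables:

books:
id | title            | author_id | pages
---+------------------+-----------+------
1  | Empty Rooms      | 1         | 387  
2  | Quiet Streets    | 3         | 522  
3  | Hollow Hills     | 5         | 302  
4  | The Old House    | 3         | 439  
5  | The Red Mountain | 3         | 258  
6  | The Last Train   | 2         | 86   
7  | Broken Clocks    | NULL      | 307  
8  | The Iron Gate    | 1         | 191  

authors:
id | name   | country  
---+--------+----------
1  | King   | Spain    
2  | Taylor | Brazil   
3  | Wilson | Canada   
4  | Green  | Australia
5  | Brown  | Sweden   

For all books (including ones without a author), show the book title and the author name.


LEFT JOIN keeps every row from books (the left table); where author_id has no match in authors, the author columns become NULL. Walk through each book:
  - book 1 (Empty Rooms): author_id=1 -> matches King
  - book 2 (Quiet Streets): author_id=3 -> matches Wilson
  - book 3 (Hollow Hills): author_id=5 -> matches Brown
  - book 4 (The Old House): author_id=3 -> matches Wilson
  - book 5 (The Red Mountain): author_id=3 -> matches Wilson
  - book 6 (The Last Train): author_id=2 -> matches Taylor
  - book 7 (Broken Clocks): author_id=NULL, no match -> kept with NULL
  - book 8 (The Iron Gate): author_id=1 -> matches King
All 8 rows appear; 1 has NULL author.

SQL:
SELECT a.title, b.name AS author
FROM books a
LEFT JOIN authors b ON a.author_id = b.id

Result:
title            | author
-----------------+-------
Empty Rooms      | King  
Quiet Streets    | Wilson
Hollow Hills     | Brown 
The Old House    | Wilson
The Red Mountain | Wilson
The Last Train   | Taylor
Broken Clocks    | NULL  
The Iron Gate    | King  


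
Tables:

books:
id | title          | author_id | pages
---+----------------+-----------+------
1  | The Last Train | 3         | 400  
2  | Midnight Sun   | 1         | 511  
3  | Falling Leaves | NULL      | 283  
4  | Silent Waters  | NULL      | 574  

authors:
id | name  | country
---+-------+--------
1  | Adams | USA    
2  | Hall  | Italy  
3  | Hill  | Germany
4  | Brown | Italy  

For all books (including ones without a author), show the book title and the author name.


LEFT JOIN keeps every row from books (the left table); where author_id has no match in authors, the author columns become NULL. Walk through each book:
  - book 1 (The Last Train): author_id=3 -> matches Hill
  - book 2 (Midnight Sun): author_id=1 -> matches Adams
  - book 3 (Falling Leaves): author_id=NULL, no match -> kept with NULL
  - book 4 (Silent Waters): author_id=NULL, no match -> kept with NULL
All 4 rows appear; 2 have NULL author.

SQL:
SELECT a.title, b.name AS author
FROM books a
LEFT JOIN authors b ON a.author_id = b.id

Result:
title          | author
---------------+-------
The Last Train | Hill  
Midnight Sun   | Adams 
Falling Leaves | NULL  
Silent Waters  | NULL  


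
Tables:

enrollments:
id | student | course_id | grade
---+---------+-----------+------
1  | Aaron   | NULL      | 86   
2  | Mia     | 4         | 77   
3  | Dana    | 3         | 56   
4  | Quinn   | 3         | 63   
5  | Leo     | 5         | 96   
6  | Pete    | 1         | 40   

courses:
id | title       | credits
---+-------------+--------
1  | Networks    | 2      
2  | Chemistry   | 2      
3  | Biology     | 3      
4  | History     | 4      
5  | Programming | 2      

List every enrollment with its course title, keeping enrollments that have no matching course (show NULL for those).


LEFT JOIN keeps every row from enrollments (the left table); where course_id has no match in courses, the course columns become NULL. Walk through each enrollment:
  - enrollment 1 (Aaron): course_id=NULL, no match -> kept with NULL
  - enrollment 2 (Mia): course_id=4 -> matches History
  - enrollment 3 (Dana): course_id=3 -> matches Biology
  - enrollment 4 (Quinn): course_id=3 -> matches Biology
  - enrollment 5 (Leo): course_id=5 -> matches Programming
  - enrollment 6 (Pete): course_id=1 -> matches Networks
All 6 rows appear; 1 has NULL course.

SQL:
SELECT a.student, b.title AS course
FROM enrollments a
LEFT JOIN courses b ON a.course_id = b.id

Result:
student | course     
--------+------------
Aaron   | NULL       
Mia     | History    
Dana    | Biology    
Quinn   | Biology    
Leo     | Programming
Pete    | Networks   


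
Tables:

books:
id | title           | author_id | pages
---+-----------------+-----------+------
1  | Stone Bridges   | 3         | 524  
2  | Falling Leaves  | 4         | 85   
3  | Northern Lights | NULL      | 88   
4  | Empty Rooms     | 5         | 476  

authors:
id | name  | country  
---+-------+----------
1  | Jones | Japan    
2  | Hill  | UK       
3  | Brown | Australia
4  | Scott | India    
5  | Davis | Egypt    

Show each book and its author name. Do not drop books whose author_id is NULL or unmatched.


LEFT JOIN keeps every row from books (the left table); where author_id has no match in authors, the author columns become NULL. Walk through each book:
  - book 1 (Stone Bridges): author_id=3 -> matches Brown
  - book 2 (Falling Leaves): author_id=4 -> matches Scott
  - book 3 (Northern Lights): author_id=NULL, no match -> kept with NULL
  - book 4 (Empty Rooms): author_id=5 -> matches Davis
All 4 rows appear; 1 has NULL author.

SQL:
SELECT a.title, b.name AS author
FROM books a
LEFT JOIN authors b ON a.author_id = b.id

Result:
title           | author
----------------+-------
Stone Bridges   | Brown 
Falling Leaves  | Scott 
Northern Lights | NULL  
Empty Rooms     | Davis 


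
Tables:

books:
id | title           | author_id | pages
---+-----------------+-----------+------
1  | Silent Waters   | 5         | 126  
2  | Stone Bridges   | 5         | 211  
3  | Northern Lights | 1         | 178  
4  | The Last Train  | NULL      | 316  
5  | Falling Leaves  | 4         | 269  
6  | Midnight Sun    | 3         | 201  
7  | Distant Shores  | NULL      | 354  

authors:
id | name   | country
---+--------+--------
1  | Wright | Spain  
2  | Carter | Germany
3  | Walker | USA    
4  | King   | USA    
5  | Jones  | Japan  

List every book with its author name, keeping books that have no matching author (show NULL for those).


LEFT JOIN keeps every row from books (the left table); where author_id has no match in authors, the author columns become NULL. Walk through each book:
  - book 1 (Silent Waters): author_id=5 -> matches Jones
  - book 2 (Stone Bridges): author_id=5 -> matches Jones
  - book 3 (Northern Lights): author_id=1 -> matches Wright
  - book 4 (The Last Train): author_id=NULL, no match -> kept with NULL
  - book 5 (Falling Leaves): author_id=4 -> matches King
  - book 6 (Midnight Sun): author_id=3 -> matches Walker
  - book 7 (Distant Shores): author_id=NULL, no match -> kept with NULL
All 7 rows appear; 2 have NULL author.

SQL:
SELECT a.title, b.name AS author
FROM books a
LEFT JOIN authors b ON a.author_id = b.id

Result:
title           | author
----------------+-------
Silent Waters   | Jones 
Stone Bridges   | Jones 
Northern Lights | Wright
The Last Train  | NULL  
Falling Leaves  | King  
Midnight Sun    | Walker
Distant Shores  | NULL  


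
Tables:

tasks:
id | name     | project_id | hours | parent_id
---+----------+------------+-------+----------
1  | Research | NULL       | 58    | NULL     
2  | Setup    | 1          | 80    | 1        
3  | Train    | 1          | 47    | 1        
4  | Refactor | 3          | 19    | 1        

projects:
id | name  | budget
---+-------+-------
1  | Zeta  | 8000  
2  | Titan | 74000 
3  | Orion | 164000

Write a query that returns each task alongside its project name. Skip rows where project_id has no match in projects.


INNER JOIN keeps only tasks rows whose project_id matches an id in projects. Walk through each task:
  - task 1 (Research): project_id=NULL, no match -> dropped
  - task 2 (Setup): project_id=1 -> matches Zeta
  - task 3 (Train): project_id=1 -> matches Zeta
  - task 4 (Refactor): project_id=3 -> matches Orion
So 1 of 4 rows is dropped.

SQL:
SELECT a.name, b.name AS project
FROM tasks a
INNER JOIN projects b ON a.project_id = b.id

Result:
name     | project
---------+--------
Setup    | Zeta   
Train    | Zeta   
Refactor | Orion  


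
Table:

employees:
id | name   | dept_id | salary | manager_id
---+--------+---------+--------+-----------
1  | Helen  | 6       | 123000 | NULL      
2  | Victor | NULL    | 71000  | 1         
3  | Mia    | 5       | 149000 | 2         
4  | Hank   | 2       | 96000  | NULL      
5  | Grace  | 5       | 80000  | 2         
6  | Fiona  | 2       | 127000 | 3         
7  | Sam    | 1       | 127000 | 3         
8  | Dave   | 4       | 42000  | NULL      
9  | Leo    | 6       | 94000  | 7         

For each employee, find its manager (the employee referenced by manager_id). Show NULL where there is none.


This is a self-join: employees is joined to a second copy of itself, matching each row's manager_id to another row's id. Use LEFT JOIN so rows with manager_id=NULL are kept.
  - employee 1 (Helen): manager_id=NULL -> NULL
  - employee 2 (Victor): manager_id=1 -> Helen
  - employee 3 (Mia): manager_id=2 -> Victor
  - employee 4 (Hank): manager_id=NULL -> NULL
  - employee 5 (Grace): manager_id=2 -> Victor
  - employee 6 (Fiona): manager_id=3 -> Mia
  - employee 7 (Sam): manager_id=3 -> Mia
  - employee 8 (Dave): manager_id=NULL -> NULL
  - employee 9 (Leo): manager_id=7 -> Sam

SQL:
SELECT a.name AS item, b.name AS manager
FROM employees a
LEFT JOIN employees b ON a.manager_id = b.id

Result:
item   | manager
-------+--------
Helen  | NULL   
Victor | Helen  
Mia    | Victor 
Hank   | NULL   
Grace  | Victor 
Fiona  | Mia    
Sam    | Mia    
Dave   | NULL   
Leo    | Sam    


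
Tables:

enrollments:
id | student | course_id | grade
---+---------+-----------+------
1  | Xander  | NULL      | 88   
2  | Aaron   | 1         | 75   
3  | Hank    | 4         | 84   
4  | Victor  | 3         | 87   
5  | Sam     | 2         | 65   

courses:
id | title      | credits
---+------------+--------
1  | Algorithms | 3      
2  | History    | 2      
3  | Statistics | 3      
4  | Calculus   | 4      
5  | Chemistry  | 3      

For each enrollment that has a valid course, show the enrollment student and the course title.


INNER JOIN keeps only enrollments rows whose course_id matches an id in courses. Walk through each enrollment:
  - enrollment 1 (Xander): course_id=NULL, no match -> dropped
  - enrollment 2 (Aaron): course_id=1 -> matches Algorithms
  - enrollment 3 (Hank): course_id=4 -> matches Calculus
  - enrollment 4 (Victor): course_id=3 -> matches Statistics
  - enrollment 5 (Sam): course_id=2 -> matches History
So 1 of 5 rows is dropped.

SQL:
SELECT a.student, b.title AS course
FROM enrollments a
INNER JOIN courses b ON a.course_id = b.id

Result:
student | course    
--------+-----------
Aaron   | Algorithms
Hank    | Calculus  
Victor  | Statistics
Sam     | History   


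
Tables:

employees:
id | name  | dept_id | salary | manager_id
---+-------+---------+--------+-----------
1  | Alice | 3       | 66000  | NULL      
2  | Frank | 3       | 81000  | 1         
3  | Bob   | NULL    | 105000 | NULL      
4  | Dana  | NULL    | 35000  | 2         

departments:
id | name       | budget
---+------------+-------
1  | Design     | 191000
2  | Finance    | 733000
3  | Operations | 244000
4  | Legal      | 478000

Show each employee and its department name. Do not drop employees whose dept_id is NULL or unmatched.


LEFT JOIN keeps every row from employees (the left table); where dept_id has no match in departments, the department columns become NULL. Walk through each employee:
  - employee 1 (Alice): dept_id=3 -> matches Operations
  - employee 2 (Frank): dept_id=3 -> matches Operations
  - employee 3 (Bob): dept_id=NULL, no match -> kept with NULL
  - employee 4 (Dana): dept_id=NULL, no match -> kept with NULL
All 4 rows appear; 2 have NULL department.

SQL:
SELECT a.name, b.name AS department
FROM employees a
LEFT JOIN departments b ON a.dept_id = b.id

Result:
name  | department
------+-----------
Alice | Operations
Frank | Operations
Bob   | NULL      
Dana  | NULL      


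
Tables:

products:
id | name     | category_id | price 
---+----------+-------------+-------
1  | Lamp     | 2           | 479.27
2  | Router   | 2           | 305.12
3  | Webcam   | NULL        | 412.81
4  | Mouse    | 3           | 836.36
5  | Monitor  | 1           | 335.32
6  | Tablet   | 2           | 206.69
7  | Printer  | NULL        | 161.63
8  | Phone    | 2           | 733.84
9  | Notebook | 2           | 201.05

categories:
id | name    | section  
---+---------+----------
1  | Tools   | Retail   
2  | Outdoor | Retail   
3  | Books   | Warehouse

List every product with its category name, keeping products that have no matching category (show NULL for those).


LEFT JOIN keeps every row from products (the left table); where category_id has no match in categories, the category columns become NULL. Walk through each product:
  - product 1 (Lamp): category_id=2 -> matches Outdoor
  - product 2 (Router): category_id=2 -> matches Outdoor
  - product 3 (Webcam): category_id=NULL, no match -> kept with NULL
  - product 4 (Mouse): category_id=3 -> matches Books
  - product 5 (Monitor): category_id=1 -> matches Tools
  - product 6 (Tablet): category_id=2 -> matches Outdoor
  - product 7 (Printer): category_id=NULL, no match -> kept with NULL
  - product 8 (Phone): category_id=2 -> matches Outdoor
  - product 9 (Notebook): category_id=2 -> matches Outdoor
All 9 rows appear; 2 have NULL category.

SQL:
SELECT a.name, b.name AS category
FROM products a
LEFT JOIN categories b ON a.category_id = b.id

Result:
name     | category
---------+---------
Lamp     | Outdoor 
Router   | Outdoor 
Webcam   | NULL    
Mouse    | Books   
Monitor  | Tools   
Tablet   | Outdoor 
Printer  | NULL    
Phone    | Outdoor 
Notebook | Outdoor 


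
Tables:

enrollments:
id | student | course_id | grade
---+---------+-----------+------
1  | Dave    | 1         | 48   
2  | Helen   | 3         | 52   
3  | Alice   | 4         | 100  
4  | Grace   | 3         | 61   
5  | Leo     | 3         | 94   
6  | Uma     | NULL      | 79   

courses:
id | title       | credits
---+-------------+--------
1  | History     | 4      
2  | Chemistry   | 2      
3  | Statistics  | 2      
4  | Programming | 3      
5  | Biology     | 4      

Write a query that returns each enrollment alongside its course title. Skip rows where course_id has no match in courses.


INNER JOIN keeps only enrollments rows whose course_id matches an id in courses. Walk through each enrollment:
  - enrollment 1 (Dave): course_id=1 -> matches History
  - enrollment 2 (Helen): course_id=3 -> matches Statistics
  - enrollment 3 (Alice): course_id=4 -> matches Programming
  - enrollment 4 (Grace): course_id=3 -> matches Statistics
  - enrollment 5 (Leo): course_id=3 -> matches Statistics
  - enrollment 6 (Uma): course_id=NULL, no match -> dropped
So 1 of 6 rows is dropped.

SQL:
SELECT a.student, b.title AS course
FROM enrollments a
INNER JOIN courses b ON a.course_id = b.id

Result:
student | course     
--------+------------
Dave    | History    
Helen   | Statistics 
Alice   | Programming
Grace   | Statistics 
Leo     | Statistics 


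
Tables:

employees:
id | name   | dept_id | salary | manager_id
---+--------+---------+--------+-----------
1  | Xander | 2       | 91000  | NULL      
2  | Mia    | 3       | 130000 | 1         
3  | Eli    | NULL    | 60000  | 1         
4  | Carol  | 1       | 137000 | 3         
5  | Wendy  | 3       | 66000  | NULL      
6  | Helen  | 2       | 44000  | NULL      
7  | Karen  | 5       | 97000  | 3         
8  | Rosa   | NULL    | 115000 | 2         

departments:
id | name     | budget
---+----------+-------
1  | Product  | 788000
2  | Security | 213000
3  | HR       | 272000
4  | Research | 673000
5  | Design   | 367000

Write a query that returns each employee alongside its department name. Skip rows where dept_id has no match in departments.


INNER JOIN keeps only employees rows whose dept_id matches an id in departments. Walk through each employee:
  - employee 1 (Xander): dept_id=2 -> matches Security
  - employee 2 (Mia): dept_id=3 -> matches HR
  - employee 3 (Eli): dept_id=NULL, no match -> dropped
  - employee 4 (Carol): dept_id=1 -> matches Product
  - employee 5 (Wendy): dept_id=3 -> matches HR
  - employee 6 (Helen): dept_id=2 -> matches Security
  - employee 7 (Karen): dept_id=5 -> matches Design
  - employee 8 (Rosa): dept_id=NULL, no match -> dropped
So 2 of 8 rows are dropped.

SQL:
SELECT a.name, b.name AS department
FROM employees a
INNER JOIN departments b ON a.dept_id = b.id

Result:
name   | department
-------+-----------
Xander | Security  
Mia    | HR        
Carol  | Product   
Wendy  | HR        
Helen  | Security  
Karen  | Design    


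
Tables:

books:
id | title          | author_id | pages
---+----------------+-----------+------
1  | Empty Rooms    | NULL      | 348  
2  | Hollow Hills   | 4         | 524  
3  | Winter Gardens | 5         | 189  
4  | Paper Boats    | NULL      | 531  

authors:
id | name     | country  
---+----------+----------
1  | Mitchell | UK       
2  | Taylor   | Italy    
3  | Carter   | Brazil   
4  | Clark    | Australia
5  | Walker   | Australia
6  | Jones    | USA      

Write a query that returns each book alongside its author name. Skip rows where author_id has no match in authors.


INNER JOIN keeps only books rows whose author_id matches an id in authors. Walk through each book:
  - book 1 (Empty Rooms): author_id=NULL, no match -> dropped
  - book 2 (Hollow Hills): author_id=4 -> matches Clark
  - book 3 (Winter Gardens): author_id=5 -> matches Walker
  - book 4 (Paper Boats): author_id=NULL, no match -> dropped
So 2 of 4 rows are dropped.

SQL:
SELECT a.title, b.name AS author
FROM books a
INNER JOIN authors b ON a.author_id = b.id

Result:
title          | author
---------------+-------
Hollow Hills   | Clark 
Winter Gardens | Walker


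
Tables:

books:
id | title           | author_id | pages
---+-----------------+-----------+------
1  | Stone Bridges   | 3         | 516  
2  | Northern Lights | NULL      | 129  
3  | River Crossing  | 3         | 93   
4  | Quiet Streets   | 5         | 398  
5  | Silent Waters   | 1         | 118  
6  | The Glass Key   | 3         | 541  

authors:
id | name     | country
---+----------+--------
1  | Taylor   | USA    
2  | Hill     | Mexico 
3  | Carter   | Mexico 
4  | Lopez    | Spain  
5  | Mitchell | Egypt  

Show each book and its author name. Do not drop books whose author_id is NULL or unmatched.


LEFT JOIN keeps every row from books (the left table); where author_id has no match in authors, the author columns become NULL. Walk through each book:
  - book 1 (Stone Bridges): author_id=3 -> matches Carter
  - book 2 (Northern Lights): author_id=NULL, no match -> kept with NULL
  - book 3 (River Crossing): author_id=3 -> matches Carter
  - book 4 (Quiet Streets): author_id=5 -> matches Mitchell
  - book 5 (Silent Waters): author_id=1 -> matches Taylor
  - book 6 (The Glass Key): author_id=3 -> matches Carter
All 6 rows appear; 1 has NULL author.

SQL:
SELECT a.title, b.name AS author
FROM books a
LEFT JOIN authors b ON a.author_id = b.id

Result:
title           | author  
----------------+---------
Stone Bridges   | Carter  
Northern Lights | NULL    
River Crossing  | Carter  
Quiet Streets   | Mitchell
Silent Waters   | Taylor  
The Glass Key   | Carter  


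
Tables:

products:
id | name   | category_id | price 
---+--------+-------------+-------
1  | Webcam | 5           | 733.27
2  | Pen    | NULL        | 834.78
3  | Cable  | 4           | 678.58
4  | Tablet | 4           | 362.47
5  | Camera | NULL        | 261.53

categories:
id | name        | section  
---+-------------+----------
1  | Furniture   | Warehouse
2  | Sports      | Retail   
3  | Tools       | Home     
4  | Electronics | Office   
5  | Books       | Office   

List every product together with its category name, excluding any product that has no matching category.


INNER JOIN keeps only products rows whose category_id matches an id in categories. Walk through each product:
  - product 1 (Webcam): category_id=5 -> matches Books
  - product 2 (Pen): category_id=NULL, no match -> dropped
  - product 3 (Cable): category_id=4 -> matches Electronics
  - product 4 (Tablet): category_id=4 -> matches Electronics
  - product 5 (Camera): category_id=NULL, no match -> dropped
So 2 of 5 rows are dropped.

SQL:
SELECT a.name, b.name AS category
FROM products a
INNER JOIN categories b ON a.category_id = b.id

Result:
name   | category   
-------+------------
Webcam | Books      
Cable  | Electronics
Tablet | Electronics


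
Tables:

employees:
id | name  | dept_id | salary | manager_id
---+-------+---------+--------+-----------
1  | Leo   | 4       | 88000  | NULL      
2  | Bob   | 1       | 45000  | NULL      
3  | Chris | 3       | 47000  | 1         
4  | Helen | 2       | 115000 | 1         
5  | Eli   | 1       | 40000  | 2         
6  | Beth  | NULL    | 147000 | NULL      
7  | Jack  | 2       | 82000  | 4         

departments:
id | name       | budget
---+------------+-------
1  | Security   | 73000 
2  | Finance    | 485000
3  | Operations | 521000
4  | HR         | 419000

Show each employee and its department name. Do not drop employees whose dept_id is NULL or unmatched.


LEFT JOIN keeps every row from employees (the left table); where dept_id has no match in departments, the department columns become NULL. Walk through each employee:
  - employee 1 (Leo): dept_id=4 -> matches HR
  - employee 2 (Bob): dept_id=1 -> matches Security
  - employee 3 (Chris): dept_id=3 -> matches Operations
  - employee 4 (Helen): dept_id=2 -> matches Finance
  - employee 5 (Eli): dept_id=1 -> matches Security
  - employee 6 (Beth): dept_id=NULL, no match -> kept with NULL
  - employee 7 (Jack): dept_id=2 -> matches Finance
All 7 rows appear; 1 has NULL department.

SQL:
SELECT a.name, b.name AS department
FROM employees a
LEFT JOIN departments b ON a.dept_id = b.id

Result:
name  | department
------+-----------
Leo   | HR        
Bob   | Security  
Chris | Operations
Helen | Finance   
Eli   | Security  
Beth  | NULL      
Jack  | Finance   


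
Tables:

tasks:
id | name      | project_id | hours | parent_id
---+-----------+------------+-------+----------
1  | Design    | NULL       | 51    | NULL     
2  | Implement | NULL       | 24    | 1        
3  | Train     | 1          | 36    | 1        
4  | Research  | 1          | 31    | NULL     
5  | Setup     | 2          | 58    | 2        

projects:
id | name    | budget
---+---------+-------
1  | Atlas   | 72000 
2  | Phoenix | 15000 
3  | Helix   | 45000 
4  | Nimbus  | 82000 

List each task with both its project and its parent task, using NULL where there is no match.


Two LEFT JOINs from the same base table tasks: one to projects via project_id, one to tasks itself via parent_id. Both are LEFT so every task is preserved.
Match against projects:
  - task 1 (Design): project_id=NULL, no match -> kept with NULL
  - task 2 (Implement): project_id=NULL, no match -> kept with NULL
  - task 3 (Train): project_id=1 -> matches Atlas
  - task 4 (Research): project_id=1 -> matches Atlas
  - task 5 (Setup): project_id=2 -> matches Phoenix
Match against tasks (self):
  - task 1 (Design): parent_id=NULL -> NULL
  - task 2 (Implement): parent_id=1 -> Design
  - task 3 (Train): parent_id=1 -> Design
  - task 4 (Research): parent_id=NULL -> NULL
  - task 5 (Setup): parent_id=2 -> Implement

SQL:
SELECT a.name, b.name AS project, c.name AS parent
FROM tasks a
LEFT JOIN projects b ON a.project_id = b.id
LEFT JOIN tasks c ON a.parent_id = c.id

Result:
name      | project | parent   
----------+---------+----------
Design    | NULL    | NULL     
Implement | NULL    | Design   
Train     | Atlas   | Design   
Research  | Atlas   | NULL     
Setup     | Phoenix | Implement


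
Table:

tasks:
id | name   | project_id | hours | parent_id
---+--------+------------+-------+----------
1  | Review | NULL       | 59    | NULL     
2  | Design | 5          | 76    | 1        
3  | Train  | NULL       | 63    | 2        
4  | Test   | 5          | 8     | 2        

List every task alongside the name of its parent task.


This is a self-join: tasks is joined to a second copy of itself, matching each row's parent_id to another row's id. Use LEFT JOIN so rows with parent_id=NULL are kept.
  - task 1 (Review): parent_id=NULL -> NULL
  - task 2 (Design): parent_id=1 -> Review
  - task 3 (Train): parent_id=2 -> Design
  - task 4 (Test): parent_id=2 -> Design

SQL:
SELECT a.name AS item, b.name AS parent
FROM tasks a
LEFT JOIN tasks b ON a.parent_id = b.id

Result:
item   | parent
-------+-------
Review | NULL  
Design | Review
Train  | Design
Test   | Design


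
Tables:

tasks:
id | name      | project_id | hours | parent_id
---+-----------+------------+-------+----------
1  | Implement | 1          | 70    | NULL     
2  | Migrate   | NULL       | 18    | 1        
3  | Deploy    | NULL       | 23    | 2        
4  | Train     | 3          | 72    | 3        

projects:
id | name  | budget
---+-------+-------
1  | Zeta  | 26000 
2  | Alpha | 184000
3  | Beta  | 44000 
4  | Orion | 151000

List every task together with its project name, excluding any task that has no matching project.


INNER JOIN keeps only tasks rows whose project_id matches an id in projects. Walk through each task:
  - task 1 (Implement): project_id=1 -> matches Zeta
  - task 2 (Migrate): project_id=NULL, no match -> dropped
  - task 3 (Deploy): project_id=NULL, no match -> dropped
  - task 4 (Train): project_id=3 -> matches Beta
So 2 of 4 rows are dropped.

SQL:
SELECT a.name, b.name AS project
FROM tasks a
INNER JOIN projects b ON a.project_id = b.id

Result:
name      | project
----------+--------
Implement | Zeta   
Train     | Beta   


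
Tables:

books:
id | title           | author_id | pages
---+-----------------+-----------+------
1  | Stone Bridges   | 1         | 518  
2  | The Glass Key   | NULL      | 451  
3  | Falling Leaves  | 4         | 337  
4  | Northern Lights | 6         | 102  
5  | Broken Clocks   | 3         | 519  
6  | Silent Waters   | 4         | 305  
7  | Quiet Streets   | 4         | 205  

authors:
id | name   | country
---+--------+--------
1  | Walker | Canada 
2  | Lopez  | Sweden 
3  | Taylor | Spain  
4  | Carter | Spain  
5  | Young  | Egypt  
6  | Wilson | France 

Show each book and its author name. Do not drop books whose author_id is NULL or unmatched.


LEFT JOIN keeps every row from books (the left table); where author_id has no match in authors, the author columns become NULL. Walk through each book:
  - book 1 (Stone Bridges): author_id=1 -> matches Walker
  - book 2 (The Glass Key): author_id=NULL, no match -> kept with NULL
  - book 3 (Falling Leaves): author_id=4 -> matches Carter
  - book 4 (Northern Lights): author_id=6 -> matches Wilson
  - book 5 (Broken Clocks): author_id=3 -> matches Taylor
  - book 6 (Silent Waters): author_id=4 -> matches Carter
  - book 7 (Quiet Streets): author_id=4 -> matches Carter
All 7 rows appear; 1 has NULL author.

SQL:
SELECT a.title, b.name AS author
FROM books a
LEFT JOIN authors b ON a.author_id = b.id

Result:
title           | author
----------------+-------
Stone Bridges   | Walker
The Glass Key   | NULL  
Falling Leaves  | Carter
Northern Lights | Wilson
Broken Clocks   | Taylor
Silent Waters   | Carter
Quiet Streets   | Carter


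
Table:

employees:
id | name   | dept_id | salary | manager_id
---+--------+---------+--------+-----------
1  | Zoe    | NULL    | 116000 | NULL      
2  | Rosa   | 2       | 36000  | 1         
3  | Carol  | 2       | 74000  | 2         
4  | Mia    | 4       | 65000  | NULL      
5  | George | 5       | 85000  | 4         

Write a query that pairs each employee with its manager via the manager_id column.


This is a self-join: employees is joined to a second copy of itself, matching each row's manager_id to another row's id. Use LEFT JOIN so rows with manager_id=NULL are kept.
  - employee 1 (Zoe): manager_id=NULL -> NULL
  - employee 2 (Rosa): manager_id=1 -> Zoe
  - employee 3 (Carol): manager_id=2 -> Rosa
  - employee 4 (Mia): manager_id=NULL -> NULL
  - employee 5 (George): manager_id=4 -> Mia

SQL:
SELECT a.name AS item, b.name AS manager
FROM employees a
LEFT JOIN employees b ON a.manager_id = b.id

Result:
item   | manager
-------+--------
Zoe    | NULL   
Rosa   | Zoe    
Carol  | Rosa   
Mia    | NULL   
George | Mia    


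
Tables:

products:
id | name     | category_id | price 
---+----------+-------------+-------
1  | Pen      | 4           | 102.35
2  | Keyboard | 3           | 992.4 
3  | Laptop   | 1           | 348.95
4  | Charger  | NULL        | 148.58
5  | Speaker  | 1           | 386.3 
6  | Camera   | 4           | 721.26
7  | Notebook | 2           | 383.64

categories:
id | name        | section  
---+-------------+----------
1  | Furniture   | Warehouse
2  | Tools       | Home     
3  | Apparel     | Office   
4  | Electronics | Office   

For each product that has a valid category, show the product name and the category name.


INNER JOIN keeps only products rows whose category_id matches an id in categories. Walk through each product:
  - product 1 (Pen): category_id=4 -> matches Electronics
  - product 2 (Keyboard): category_id=3 -> matches Apparel
  - product 3 (Laptop): category_id=1 -> matches Furniture
  - product 4 (Charger): category_id=NULL, no match -> dropped
  - product 5 (Speaker): category_id=1 -> matches Furniture
  - product 6 (Camera): category_id=4 -> matches Electronics
  - product 7 (Notebook): category_id=2 -> matches Tools
So 1 of 7 rows is dropped.

SQL:
SELECT a.name, b.name AS category
FROM products a
INNER JOIN categories b ON a.category_id = b.id

Result:
name     | category   
---------+------------
Pen      | Electronics
Keyboard | Apparel    
Laptop   | Furniture  
Speaker  | Furniture  
Camera   | Electronics
Notebook | Tools      
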